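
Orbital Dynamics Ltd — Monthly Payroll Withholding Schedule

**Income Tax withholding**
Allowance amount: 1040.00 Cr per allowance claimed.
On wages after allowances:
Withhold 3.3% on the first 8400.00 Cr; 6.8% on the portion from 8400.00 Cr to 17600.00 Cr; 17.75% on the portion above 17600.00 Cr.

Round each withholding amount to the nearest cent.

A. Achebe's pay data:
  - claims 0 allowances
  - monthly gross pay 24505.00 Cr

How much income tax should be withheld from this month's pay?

2128.44 Cr

Income Tax: taxable = 24505.00 Cr
  902.80 Cr + 17.75% × (24505.00 Cr − 17600.00 Cr) = 902.80 Cr + 17.75% × 6905.00 Cr = 2128.44 Cr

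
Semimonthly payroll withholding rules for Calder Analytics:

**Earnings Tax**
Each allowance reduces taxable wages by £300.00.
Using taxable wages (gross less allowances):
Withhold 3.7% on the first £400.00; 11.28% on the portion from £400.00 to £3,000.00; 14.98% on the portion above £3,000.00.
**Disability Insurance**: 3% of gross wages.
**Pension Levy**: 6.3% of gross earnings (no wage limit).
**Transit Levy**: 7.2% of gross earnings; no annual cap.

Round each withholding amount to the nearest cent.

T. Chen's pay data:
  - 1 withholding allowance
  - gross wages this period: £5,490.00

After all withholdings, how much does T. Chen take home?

£3,948.01

Earnings Tax: taxable = £5,490.00 − 1×£300.00 = £5,190.00
  £308.08 + 14.98% × (£5,190.00 − £3,000.00) = £308.08 + 14.98% × £2,190.00 = £636.14
Disability Insurance: 3% × £5,490.00 = £164.70
Pension Levy: 6.3% × £5,490.00 = £345.87
Transit Levy: 7.2% × £5,490.00 = £395.28
Total withheld: £636.14 + £164.70 + £345.87 + £395.28 = £1,541.99
Net pay: £5,490.00 − £1,541.99 = £3,948.01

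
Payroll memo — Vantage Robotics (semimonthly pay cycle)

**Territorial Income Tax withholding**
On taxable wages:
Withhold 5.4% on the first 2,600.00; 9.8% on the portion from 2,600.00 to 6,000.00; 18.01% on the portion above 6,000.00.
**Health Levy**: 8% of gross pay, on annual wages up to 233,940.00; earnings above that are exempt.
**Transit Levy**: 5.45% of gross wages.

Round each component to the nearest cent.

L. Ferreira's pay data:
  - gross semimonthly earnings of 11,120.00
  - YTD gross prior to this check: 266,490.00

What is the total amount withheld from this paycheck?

2,001.75

Territorial Income Tax: taxable = 11,120.00
  473.60 + 18.01% × (11,120.00 − 6,000.00) = 473.60 + 18.01% × 5,120.00 = 1,395.71
Health Levy: YTD 266,490.00 ≥ cap 233,940.00 → 0.00
Transit Levy: 5.45% × 11,120.00 = 606.04
Total: 1,395.71 + 0.00 + 606.04 = 2,001.75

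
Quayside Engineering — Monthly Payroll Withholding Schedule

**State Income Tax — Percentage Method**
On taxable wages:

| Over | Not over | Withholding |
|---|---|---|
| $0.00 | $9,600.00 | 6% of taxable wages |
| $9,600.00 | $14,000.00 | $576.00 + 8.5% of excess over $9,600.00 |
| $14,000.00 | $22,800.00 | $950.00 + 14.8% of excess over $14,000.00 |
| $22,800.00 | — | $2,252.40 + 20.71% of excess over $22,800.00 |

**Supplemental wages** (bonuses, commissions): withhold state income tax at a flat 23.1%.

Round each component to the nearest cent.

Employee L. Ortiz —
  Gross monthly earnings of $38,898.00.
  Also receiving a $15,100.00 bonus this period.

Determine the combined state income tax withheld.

$9,074.40

State Income Tax: taxable = $38,898.00
  $2,252.40 + 20.71% × ($38,898.00 − $22,800.00) = $2,252.40 + 20.71% × $16,098.00 = $5,586.30
Supplemental (23.1% flat on bonus): 23.1% × $15,100.00 = $3,488.10
Total state income tax: $5,586.30 + $3,488.10 = $9,074.40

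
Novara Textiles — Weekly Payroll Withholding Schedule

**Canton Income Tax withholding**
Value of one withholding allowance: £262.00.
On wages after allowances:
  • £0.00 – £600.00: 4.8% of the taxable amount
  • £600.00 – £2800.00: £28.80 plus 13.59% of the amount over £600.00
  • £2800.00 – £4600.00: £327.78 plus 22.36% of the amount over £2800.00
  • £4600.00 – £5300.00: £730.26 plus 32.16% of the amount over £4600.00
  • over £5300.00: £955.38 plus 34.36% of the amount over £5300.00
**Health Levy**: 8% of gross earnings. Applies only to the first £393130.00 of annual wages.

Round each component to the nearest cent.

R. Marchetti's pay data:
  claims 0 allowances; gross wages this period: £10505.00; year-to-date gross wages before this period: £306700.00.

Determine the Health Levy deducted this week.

Health Levy: 8% × £10505.00 = £840.40

£840.40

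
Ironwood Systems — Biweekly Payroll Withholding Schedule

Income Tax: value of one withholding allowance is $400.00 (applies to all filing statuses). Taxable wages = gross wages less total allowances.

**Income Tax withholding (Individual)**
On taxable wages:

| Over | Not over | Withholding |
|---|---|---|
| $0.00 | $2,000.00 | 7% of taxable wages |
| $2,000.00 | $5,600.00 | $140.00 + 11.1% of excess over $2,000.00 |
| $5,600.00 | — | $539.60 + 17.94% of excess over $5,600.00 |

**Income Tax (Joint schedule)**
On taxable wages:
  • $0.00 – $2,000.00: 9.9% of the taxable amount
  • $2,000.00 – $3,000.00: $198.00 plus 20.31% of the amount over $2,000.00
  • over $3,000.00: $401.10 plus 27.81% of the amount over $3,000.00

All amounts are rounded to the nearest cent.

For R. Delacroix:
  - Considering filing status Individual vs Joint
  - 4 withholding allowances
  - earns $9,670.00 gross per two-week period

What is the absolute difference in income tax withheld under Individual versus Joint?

Income Tax (Individual): taxable = $9,670.00 − 4×$400.00 = $8,070.00
  $539.60 + 17.94% × ($8,070.00 − $5,600.00) = $539.60 + 17.94% × $2,470.00 = $982.72
Income Tax (Joint): taxable = $9,670.00 − 4×$400.00 = $8,070.00
  $401.10 + 27.81% × ($8,070.00 − $3,000.00) = $401.10 + 27.81% × $5,070.00 = $1,811.07
Difference: |$982.72 − $1,811.07| = $828.35 (higher under Joint)

$828.35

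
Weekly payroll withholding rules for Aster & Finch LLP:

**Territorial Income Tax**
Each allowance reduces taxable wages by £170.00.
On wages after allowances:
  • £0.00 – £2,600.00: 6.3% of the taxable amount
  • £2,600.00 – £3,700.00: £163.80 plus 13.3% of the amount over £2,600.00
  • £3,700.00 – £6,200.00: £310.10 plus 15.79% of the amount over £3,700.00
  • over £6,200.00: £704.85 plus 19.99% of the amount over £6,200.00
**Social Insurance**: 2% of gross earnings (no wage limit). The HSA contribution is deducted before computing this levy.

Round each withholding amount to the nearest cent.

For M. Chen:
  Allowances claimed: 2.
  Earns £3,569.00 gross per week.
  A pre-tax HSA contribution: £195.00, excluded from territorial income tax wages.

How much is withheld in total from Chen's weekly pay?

Territorial Income Tax: taxable = £3,569.00 − £195.00 − 2×£170.00 = £3,034.00
  £163.80 + 13.3% × (£3,034.00 − £2,600.00) = £163.80 + 13.3% × £434.00 = £221.52
Social Insurance: 2% × £3,374.00 = £67.48
Total: £221.52 + £67.48 = £289.00

£289.00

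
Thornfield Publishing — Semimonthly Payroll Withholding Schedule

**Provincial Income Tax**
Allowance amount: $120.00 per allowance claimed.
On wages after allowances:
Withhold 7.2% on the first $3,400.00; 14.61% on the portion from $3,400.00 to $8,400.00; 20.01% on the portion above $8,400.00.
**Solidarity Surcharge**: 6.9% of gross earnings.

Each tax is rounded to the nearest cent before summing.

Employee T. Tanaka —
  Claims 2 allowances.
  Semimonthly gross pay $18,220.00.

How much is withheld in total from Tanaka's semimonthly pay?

Provincial Income Tax: taxable = $18,220.00 − 2×$120.00 = $17,980.00
  $975.30 + 20.01% × ($17,980.00 − $8,400.00) = $975.30 + 20.01% × $9,580.00 = $2,892.26
Solidarity Surcharge: 6.9% × $18,220.00 = $1,257.18
Total: $2,892.26 + $1,257.18 = $4,149.44

$4,149.44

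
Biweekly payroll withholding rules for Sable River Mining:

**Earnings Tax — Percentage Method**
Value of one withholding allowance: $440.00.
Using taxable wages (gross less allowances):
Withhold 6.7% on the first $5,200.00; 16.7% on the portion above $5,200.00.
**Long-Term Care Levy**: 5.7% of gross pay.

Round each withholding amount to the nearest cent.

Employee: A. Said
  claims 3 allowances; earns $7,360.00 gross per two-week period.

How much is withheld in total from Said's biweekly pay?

$908.20

Earnings Tax: taxable = $7,360.00 − 3×$440.00 = $6,040.00
  $348.40 + 16.7% × ($6,040.00 − $5,200.00) = $348.40 + 16.7% × $840.00 = $488.68
Long-Term Care Levy: 5.7% × $7,360.00 = $419.52
Total: $488.68 + $419.52 = $908.20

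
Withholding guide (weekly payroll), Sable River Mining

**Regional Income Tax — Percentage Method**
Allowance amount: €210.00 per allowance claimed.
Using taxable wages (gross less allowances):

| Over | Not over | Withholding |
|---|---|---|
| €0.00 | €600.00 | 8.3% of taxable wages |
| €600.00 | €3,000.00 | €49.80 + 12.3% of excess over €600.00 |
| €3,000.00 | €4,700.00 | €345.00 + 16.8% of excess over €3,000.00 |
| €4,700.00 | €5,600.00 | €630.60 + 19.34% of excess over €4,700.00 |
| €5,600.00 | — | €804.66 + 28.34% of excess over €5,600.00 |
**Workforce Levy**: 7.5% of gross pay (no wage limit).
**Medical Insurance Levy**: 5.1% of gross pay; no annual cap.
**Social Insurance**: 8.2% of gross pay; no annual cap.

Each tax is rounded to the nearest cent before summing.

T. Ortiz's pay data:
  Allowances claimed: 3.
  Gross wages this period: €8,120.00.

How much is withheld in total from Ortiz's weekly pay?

€3,029.25

Regional Income Tax: taxable = €8,120.00 − 3×€210.00 = €7,490.00
  €804.66 + 28.34% × (€7,490.00 − €5,600.00) = €804.66 + 28.34% × €1,890.00 = €1,340.29
Workforce Levy: 7.5% × €8,120.00 = €609.00
Medical Insurance Levy: 5.1% × €8,120.00 = €414.12
Social Insurance: 8.2% × €8,120.00 = €665.84
Total: €1,340.29 + €609.00 + €414.12 + €665.84 = €3,029.25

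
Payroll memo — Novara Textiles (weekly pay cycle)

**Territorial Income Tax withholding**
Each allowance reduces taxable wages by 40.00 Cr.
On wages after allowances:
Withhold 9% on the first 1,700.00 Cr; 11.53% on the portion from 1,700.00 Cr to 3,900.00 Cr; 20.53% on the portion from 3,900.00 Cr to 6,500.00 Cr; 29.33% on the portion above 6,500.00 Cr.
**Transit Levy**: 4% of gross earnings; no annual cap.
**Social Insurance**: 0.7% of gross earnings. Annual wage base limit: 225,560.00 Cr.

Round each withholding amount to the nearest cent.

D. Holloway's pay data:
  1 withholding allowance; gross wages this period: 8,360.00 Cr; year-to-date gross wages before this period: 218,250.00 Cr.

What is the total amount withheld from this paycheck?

Territorial Income Tax: taxable = 8,360.00 Cr − 1×40.00 Cr = 8,320.00 Cr
  940.44 Cr + 29.33% × (8,320.00 Cr − 6,500.00 Cr) = 940.44 Cr + 29.33% × 1,820.00 Cr = 1,474.25 Cr
Transit Levy: 4% × 8,360.00 Cr = 334.40 Cr
Social Insurance: cap 225,560.00 Cr − YTD 218,250.00 Cr = 7,310.00 Cr subject; 0.7% × 7,310.00 Cr = 51.17 Cr
Total: 1,474.25 Cr + 334.40 Cr + 51.17 Cr = 1,859.82 Cr

1,859.82 Cr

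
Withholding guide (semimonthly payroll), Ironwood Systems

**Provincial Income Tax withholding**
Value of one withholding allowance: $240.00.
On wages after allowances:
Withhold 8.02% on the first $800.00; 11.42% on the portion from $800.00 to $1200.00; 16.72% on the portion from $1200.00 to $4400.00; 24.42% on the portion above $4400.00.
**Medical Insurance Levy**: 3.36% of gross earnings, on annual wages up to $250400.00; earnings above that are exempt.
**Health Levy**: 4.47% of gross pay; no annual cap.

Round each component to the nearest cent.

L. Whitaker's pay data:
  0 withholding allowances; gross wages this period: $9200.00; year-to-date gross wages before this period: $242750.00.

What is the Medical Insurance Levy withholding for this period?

Medical Insurance Levy: cap $250400.00 − YTD $242750.00 = $7650.00 subject; 3.36% × $7650.00 = $257.04

$257.04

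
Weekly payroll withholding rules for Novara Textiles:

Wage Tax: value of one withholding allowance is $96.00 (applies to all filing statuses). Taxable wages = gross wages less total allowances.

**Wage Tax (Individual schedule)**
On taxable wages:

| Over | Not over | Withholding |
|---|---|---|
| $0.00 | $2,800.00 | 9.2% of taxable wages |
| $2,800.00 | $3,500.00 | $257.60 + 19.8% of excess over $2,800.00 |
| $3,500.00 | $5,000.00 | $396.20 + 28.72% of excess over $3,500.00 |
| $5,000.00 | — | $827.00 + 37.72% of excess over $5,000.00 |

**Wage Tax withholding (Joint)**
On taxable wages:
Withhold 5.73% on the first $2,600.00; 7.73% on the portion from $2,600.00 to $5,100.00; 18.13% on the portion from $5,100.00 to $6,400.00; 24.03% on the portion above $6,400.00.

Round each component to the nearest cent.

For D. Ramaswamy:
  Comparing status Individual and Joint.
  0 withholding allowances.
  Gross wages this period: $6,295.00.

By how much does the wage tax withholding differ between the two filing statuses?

Wage Tax (Individual): taxable = $6,295.00
  $827.00 + 37.72% × ($6,295.00 − $5,000.00) = $827.00 + 37.72% × $1,295.00 = $1,315.47
Wage Tax (Joint): taxable = $6,295.00
  $342.23 + 18.13% × ($6,295.00 − $5,100.00) = $342.23 + 18.13% × $1,195.00 = $558.88
Difference: |$1,315.47 − $558.88| = $756.59 (higher under Individual)

$756.59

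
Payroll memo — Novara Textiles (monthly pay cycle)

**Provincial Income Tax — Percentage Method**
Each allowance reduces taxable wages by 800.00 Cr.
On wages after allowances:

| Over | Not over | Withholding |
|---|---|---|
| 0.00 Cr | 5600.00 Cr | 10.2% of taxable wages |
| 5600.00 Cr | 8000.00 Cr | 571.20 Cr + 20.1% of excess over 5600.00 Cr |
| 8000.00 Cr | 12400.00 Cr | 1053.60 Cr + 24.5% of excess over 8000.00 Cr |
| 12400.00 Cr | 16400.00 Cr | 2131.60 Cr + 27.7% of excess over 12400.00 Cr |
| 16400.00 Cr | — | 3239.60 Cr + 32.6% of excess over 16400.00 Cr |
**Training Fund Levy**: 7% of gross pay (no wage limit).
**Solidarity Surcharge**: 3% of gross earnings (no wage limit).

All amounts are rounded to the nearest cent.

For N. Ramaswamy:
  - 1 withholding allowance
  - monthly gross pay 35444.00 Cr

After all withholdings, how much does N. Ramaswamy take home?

22712.46 Cr

Provincial Income Tax: taxable = 35444.00 Cr − 1×800.00 Cr = 34644.00 Cr
  3239.60 Cr + 32.6% × (34644.00 Cr − 16400.00 Cr) = 3239.60 Cr + 32.6% × 18244.00 Cr = 9187.14 Cr
Training Fund Levy: 7% × 35444.00 Cr = 2481.08 Cr
Solidarity Surcharge: 3% × 35444.00 Cr = 1063.32 Cr
Total withheld: 9187.14 Cr + 2481.08 Cr + 1063.32 Cr = 12731.54 Cr
Net pay: 35444.00 Cr − 12731.54 Cr = 22712.46 Cr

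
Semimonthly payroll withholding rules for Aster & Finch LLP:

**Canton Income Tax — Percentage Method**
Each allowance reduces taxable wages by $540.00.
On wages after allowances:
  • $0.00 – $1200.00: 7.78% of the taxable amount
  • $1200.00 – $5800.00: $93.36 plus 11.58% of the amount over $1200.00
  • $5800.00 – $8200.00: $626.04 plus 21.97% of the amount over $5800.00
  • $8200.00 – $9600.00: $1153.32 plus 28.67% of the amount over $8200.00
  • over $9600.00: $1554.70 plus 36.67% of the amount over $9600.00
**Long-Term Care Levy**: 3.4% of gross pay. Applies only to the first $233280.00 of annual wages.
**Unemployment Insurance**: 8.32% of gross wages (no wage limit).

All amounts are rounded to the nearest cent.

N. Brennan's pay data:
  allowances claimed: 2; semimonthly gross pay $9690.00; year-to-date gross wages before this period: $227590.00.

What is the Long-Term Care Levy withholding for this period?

Long-Term Care Levy: cap $233280.00 − YTD $227590.00 = $5690.00 subject; 3.4% × $5690.00 = $193.46

$193.46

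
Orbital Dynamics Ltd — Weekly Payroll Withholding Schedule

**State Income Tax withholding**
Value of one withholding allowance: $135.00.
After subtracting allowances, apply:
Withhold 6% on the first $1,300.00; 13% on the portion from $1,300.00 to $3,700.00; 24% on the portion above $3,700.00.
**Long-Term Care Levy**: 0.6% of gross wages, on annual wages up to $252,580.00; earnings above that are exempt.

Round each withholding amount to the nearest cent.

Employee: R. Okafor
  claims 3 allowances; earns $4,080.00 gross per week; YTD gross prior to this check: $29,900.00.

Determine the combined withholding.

State Income Tax: taxable = $4,080.00 − 3×$135.00 = $3,675.00
  $78.00 + 13% × ($3,675.00 − $1,300.00) = $78.00 + 13% × $2,375.00 = $386.75
Long-Term Care Levy: 0.6% × $4,080.00 = $24.48
Total: $386.75 + $24.48 = $411.23

$411.23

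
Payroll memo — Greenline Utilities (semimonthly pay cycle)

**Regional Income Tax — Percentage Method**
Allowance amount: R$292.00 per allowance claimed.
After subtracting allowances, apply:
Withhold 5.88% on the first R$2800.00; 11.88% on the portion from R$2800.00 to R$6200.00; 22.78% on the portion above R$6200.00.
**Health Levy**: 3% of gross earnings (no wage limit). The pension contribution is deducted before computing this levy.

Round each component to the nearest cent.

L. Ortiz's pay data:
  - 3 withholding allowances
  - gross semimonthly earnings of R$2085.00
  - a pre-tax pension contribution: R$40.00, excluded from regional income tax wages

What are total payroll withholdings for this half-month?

R$130.09

Regional Income Tax: taxable = R$2085.00 − R$40.00 − 3×R$292.00 = R$1169.00
  5.88% × R$1169.00 = R$68.74
Health Levy: 3% × R$2045.00 = R$61.35
Total: R$68.74 + R$61.35 = R$130.09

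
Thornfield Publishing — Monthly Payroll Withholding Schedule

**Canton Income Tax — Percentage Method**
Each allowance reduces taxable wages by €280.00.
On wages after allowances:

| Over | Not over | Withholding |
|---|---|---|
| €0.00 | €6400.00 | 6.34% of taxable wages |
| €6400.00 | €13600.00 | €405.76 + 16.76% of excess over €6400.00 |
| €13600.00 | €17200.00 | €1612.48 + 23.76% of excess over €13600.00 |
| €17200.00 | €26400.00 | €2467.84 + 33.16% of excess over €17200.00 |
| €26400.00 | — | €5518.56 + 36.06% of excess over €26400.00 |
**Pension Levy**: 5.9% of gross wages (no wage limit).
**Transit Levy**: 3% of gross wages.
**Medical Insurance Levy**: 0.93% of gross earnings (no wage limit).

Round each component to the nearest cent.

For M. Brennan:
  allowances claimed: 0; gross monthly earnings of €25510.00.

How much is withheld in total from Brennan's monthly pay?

Canton Income Tax: taxable = €25510.00
  €2467.84 + 33.16% × (€25510.00 − €17200.00) = €2467.84 + 33.16% × €8310.00 = €5223.44
Pension Levy: 5.9% × €25510.00 = €1505.09
Transit Levy: 3% × €25510.00 = €765.30
Medical Insurance Levy: 0.93% × €25510.00 = €237.24
Total: €5223.44 + €1505.09 + €765.30 + €237.24 = €7731.07

€7731.07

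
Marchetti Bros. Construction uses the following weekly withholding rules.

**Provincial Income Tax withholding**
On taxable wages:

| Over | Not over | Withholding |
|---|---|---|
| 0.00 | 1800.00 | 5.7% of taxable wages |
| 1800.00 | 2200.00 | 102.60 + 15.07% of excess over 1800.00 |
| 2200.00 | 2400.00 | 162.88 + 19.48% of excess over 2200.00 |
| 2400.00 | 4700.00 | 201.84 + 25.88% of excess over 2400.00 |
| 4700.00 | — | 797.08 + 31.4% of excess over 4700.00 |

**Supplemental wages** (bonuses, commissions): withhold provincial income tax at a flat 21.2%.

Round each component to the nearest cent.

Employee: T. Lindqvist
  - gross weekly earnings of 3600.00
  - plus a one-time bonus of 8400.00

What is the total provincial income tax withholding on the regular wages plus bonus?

Provincial Income Tax: taxable = 3600.00
  201.84 + 25.88% × (3600.00 − 2400.00) = 201.84 + 25.88% × 1200.00 = 512.40
Supplemental (21.2% flat on bonus): 21.2% × 8400.00 = 1780.80
Total provincial income tax: 512.40 + 1780.80 = 2293.20

2293.20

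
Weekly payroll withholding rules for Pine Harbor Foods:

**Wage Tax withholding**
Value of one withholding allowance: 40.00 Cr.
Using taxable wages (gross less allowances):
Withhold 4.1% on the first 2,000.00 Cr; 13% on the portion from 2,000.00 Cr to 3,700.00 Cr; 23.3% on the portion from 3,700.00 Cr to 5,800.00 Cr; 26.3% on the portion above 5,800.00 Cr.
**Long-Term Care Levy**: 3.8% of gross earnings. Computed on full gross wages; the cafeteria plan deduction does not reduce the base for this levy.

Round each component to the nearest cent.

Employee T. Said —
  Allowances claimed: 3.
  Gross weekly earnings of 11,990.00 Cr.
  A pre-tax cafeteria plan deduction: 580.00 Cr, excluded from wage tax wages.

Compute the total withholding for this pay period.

Wage Tax: taxable = 11,990.00 Cr − 580.00 Cr − 3×40.00 Cr = 11,290.00 Cr
  792.30 Cr + 26.3% × (11,290.00 Cr − 5,800.00 Cr) = 792.30 Cr + 26.3% × 5,490.00 Cr = 2,236.17 Cr
Long-Term Care Levy: 3.8% × 11,990.00 Cr = 455.62 Cr
Total: 2,236.17 Cr + 455.62 Cr = 2,691.79 Cr

2,691.79 Cr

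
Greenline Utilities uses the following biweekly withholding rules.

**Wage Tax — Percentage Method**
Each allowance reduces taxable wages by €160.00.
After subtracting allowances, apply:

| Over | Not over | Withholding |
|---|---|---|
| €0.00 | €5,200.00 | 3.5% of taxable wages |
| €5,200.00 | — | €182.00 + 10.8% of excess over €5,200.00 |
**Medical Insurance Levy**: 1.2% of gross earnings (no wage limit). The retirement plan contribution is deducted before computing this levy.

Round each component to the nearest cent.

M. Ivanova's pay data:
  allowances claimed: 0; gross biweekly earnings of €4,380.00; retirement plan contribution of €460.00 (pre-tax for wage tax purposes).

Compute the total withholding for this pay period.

Wage Tax: taxable = €4,380.00 − €460.00 = €3,920.00
  3.5% × €3,920.00 = €137.20
Medical Insurance Levy: 1.2% × €3,920.00 = €47.04
Total: €137.20 + €47.04 = €184.24

€184.24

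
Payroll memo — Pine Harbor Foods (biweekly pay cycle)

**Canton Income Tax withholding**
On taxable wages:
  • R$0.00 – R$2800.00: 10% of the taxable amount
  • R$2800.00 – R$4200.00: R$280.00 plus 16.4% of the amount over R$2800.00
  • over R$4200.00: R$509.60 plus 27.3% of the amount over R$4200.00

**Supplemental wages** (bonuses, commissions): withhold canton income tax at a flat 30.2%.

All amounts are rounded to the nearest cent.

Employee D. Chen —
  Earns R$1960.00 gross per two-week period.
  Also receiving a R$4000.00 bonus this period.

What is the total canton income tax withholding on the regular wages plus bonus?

Canton Income Tax: taxable = R$1960.00
  10% × R$1960.00 = R$196.00
Supplemental (30.2% flat on bonus): 30.2% × R$4000.00 = R$1208.00
Total canton income tax: R$196.00 + R$1208.00 = R$1404.00

R$1404.00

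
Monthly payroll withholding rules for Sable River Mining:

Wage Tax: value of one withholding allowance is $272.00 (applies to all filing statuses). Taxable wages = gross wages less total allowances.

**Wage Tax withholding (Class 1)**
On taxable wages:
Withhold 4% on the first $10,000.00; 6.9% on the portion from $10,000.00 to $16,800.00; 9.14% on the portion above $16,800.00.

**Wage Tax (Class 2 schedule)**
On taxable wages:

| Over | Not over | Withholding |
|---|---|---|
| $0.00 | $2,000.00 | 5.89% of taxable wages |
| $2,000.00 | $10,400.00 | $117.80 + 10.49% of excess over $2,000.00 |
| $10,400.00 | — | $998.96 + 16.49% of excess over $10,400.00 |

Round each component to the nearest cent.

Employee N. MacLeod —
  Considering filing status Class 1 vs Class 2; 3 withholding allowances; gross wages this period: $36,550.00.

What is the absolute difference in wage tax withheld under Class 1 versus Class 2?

$2,576.77

Wage Tax (Class 1): taxable = $36,550.00 − 3×$272.00 = $35,734.00
  $869.20 + 9.14% × ($35,734.00 − $16,800.00) = $869.20 + 9.14% × $18,934.00 = $2,599.77
Wage Tax (Class 2): taxable = $36,550.00 − 3×$272.00 = $35,734.00
  $998.96 + 16.49% × ($35,734.00 − $10,400.00) = $998.96 + 16.49% × $25,334.00 = $5,176.54
Difference: |$2,599.77 − $5,176.54| = $2,576.77 (higher under Class 2)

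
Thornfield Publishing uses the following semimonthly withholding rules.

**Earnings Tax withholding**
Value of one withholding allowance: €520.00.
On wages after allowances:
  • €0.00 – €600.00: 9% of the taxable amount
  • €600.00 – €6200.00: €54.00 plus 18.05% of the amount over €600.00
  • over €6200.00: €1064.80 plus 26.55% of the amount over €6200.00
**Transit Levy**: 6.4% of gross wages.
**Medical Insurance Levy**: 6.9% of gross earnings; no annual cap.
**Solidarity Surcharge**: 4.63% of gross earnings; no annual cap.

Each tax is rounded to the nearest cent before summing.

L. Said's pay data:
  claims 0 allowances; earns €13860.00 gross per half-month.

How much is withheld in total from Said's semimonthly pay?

Earnings Tax: taxable = €13860.00
  €1064.80 + 26.55% × (€13860.00 − €6200.00) = €1064.80 + 26.55% × €7660.00 = €3098.53
Transit Levy: 6.4% × €13860.00 = €887.04
Medical Insurance Levy: 6.9% × €13860.00 = €956.34
Solidarity Surcharge: 4.63% × €13860.00 = €641.72
Total: €3098.53 + €887.04 + €956.34 + €641.72 = €5583.63

€5583.63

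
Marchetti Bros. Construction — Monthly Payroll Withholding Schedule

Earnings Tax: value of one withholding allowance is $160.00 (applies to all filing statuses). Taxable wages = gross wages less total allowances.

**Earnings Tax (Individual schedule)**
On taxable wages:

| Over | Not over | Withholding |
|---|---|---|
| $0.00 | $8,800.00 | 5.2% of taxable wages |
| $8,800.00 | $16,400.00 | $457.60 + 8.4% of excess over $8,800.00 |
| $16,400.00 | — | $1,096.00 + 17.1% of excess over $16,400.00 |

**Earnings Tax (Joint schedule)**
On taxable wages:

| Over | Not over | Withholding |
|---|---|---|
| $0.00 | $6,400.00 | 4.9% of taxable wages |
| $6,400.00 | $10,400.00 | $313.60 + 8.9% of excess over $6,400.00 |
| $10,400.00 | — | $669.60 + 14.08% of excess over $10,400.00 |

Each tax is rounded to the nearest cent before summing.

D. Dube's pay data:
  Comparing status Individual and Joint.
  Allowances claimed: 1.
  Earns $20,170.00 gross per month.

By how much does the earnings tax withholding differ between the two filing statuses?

Earnings Tax (Individual): taxable = $20,170.00 − 1×$160.00 = $20,010.00
  $1,096.00 + 17.1% × ($20,010.00 − $16,400.00) = $1,096.00 + 17.1% × $3,610.00 = $1,713.31
Earnings Tax (Joint): taxable = $20,170.00 − 1×$160.00 = $20,010.00
  $669.60 + 14.08% × ($20,010.00 − $10,400.00) = $669.60 + 14.08% × $9,610.00 = $2,022.69
Difference: |$1,713.31 − $2,022.69| = $309.38 (higher under Joint)

$309.38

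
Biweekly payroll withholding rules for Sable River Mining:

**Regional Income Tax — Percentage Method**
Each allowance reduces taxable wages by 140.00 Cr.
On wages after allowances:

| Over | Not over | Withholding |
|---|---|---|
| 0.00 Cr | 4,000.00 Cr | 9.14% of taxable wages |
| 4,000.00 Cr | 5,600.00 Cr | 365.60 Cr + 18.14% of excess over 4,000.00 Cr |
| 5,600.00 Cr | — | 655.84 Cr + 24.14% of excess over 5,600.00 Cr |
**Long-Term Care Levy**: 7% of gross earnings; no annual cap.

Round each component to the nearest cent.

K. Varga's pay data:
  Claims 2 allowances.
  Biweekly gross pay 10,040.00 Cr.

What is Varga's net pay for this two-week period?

7,677.14 Cr

Regional Income Tax: taxable = 10,040.00 Cr − 2×140.00 Cr = 9,760.00 Cr
  655.84 Cr + 24.14% × (9,760.00 Cr − 5,600.00 Cr) = 655.84 Cr + 24.14% × 4,160.00 Cr = 1,660.06 Cr
Long-Term Care Levy: 7% × 10,040.00 Cr = 702.80 Cr
Total withheld: 1,660.06 Cr + 702.80 Cr = 2,362.86 Cr
Net pay: 10,040.00 Cr − 2,362.86 Cr = 7,677.14 Cr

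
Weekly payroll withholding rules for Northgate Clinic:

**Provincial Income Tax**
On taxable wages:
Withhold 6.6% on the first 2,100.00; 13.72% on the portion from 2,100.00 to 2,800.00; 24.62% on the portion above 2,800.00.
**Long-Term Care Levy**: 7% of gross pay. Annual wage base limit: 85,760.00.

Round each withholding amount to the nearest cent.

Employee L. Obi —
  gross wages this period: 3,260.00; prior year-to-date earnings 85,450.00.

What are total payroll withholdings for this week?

369.59

Provincial Income Tax: taxable = 3,260.00
  234.64 + 24.62% × (3,260.00 − 2,800.00) = 234.64 + 24.62% × 460.00 = 347.89
Long-Term Care Levy: cap 85,760.00 − YTD 85,450.00 = 310.00 subject; 7% × 310.00 = 21.70
Total: 347.89 + 21.70 = 369.59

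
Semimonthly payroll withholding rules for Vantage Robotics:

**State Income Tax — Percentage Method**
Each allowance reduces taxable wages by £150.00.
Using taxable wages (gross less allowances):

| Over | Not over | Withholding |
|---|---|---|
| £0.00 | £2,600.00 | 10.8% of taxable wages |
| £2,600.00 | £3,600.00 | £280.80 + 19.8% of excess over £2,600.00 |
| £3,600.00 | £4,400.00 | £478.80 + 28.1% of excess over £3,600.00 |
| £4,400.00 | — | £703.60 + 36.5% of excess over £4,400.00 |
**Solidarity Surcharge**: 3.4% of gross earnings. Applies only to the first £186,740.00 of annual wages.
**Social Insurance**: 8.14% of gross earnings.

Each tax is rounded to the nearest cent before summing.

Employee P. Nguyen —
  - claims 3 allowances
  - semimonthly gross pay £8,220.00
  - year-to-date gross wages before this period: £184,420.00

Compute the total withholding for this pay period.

State Income Tax: taxable = £8,220.00 − 3×£150.00 = £7,770.00
  £703.60 + 36.5% × (£7,770.00 − £4,400.00) = £703.60 + 36.5% × £3,370.00 = £1,933.65
Solidarity Surcharge: cap £186,740.00 − YTD £184,420.00 = £2,320.00 subject; 3.4% × £2,320.00 = £78.88
Social Insurance: 8.14% × £8,220.00 = £669.11
Total: £1,933.65 + £78.88 + £669.11 = £2,681.64

£2,681.64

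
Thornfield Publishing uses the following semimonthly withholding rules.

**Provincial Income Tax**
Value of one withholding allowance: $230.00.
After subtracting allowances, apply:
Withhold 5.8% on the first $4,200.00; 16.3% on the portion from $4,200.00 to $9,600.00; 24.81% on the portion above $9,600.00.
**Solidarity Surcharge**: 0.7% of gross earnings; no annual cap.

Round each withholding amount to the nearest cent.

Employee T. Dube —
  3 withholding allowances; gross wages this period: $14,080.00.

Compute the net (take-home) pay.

Provincial Income Tax: taxable = $14,080.00 − 3×$230.00 = $13,390.00
  $1,123.80 + 24.81% × ($13,390.00 − $9,600.00) = $1,123.80 + 24.81% × $3,790.00 = $2,064.10
Solidarity Surcharge: 0.7% × $14,080.00 = $98.56
Total withheld: $2,064.10 + $98.56 = $2,162.66
Net pay: $14,080.00 − $2,162.66 = $11,917.34

$11,917.34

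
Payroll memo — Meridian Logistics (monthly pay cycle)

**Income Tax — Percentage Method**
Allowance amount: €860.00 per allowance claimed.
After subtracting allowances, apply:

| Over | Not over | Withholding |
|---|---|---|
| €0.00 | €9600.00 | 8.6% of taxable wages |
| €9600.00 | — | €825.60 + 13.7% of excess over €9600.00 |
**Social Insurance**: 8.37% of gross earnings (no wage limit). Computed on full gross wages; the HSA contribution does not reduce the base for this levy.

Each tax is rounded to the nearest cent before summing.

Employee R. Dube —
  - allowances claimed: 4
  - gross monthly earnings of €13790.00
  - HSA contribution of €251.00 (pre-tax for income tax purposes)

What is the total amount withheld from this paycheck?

Income Tax: taxable = €13790.00 − €251.00 − 4×€860.00 = €10099.00
  €825.60 + 13.7% × (€10099.00 − €9600.00) = €825.60 + 13.7% × €499.00 = €893.96
Social Insurance: 8.37% × €13790.00 = €1154.22
Total: €893.96 + €1154.22 = €2048.18

€2048.18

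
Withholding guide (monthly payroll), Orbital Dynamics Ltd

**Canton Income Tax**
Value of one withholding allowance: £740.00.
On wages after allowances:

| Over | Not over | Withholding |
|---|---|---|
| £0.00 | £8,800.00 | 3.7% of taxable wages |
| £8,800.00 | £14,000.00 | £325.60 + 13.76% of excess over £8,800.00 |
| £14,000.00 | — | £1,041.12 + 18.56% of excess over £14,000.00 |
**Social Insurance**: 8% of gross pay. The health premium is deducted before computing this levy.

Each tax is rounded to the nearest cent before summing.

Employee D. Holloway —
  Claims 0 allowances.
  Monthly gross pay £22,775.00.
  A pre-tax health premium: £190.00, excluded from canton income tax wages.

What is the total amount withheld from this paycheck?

£4,441.30

Canton Income Tax: taxable = £22,775.00 − £190.00 = £22,585.00
  £1,041.12 + 18.56% × (£22,585.00 − £14,000.00) = £1,041.12 + 18.56% × £8,585.00 = £2,634.50
Social Insurance: 8% × £22,585.00 = £1,806.80
Total: £2,634.50 + £1,806.80 = £4,441.30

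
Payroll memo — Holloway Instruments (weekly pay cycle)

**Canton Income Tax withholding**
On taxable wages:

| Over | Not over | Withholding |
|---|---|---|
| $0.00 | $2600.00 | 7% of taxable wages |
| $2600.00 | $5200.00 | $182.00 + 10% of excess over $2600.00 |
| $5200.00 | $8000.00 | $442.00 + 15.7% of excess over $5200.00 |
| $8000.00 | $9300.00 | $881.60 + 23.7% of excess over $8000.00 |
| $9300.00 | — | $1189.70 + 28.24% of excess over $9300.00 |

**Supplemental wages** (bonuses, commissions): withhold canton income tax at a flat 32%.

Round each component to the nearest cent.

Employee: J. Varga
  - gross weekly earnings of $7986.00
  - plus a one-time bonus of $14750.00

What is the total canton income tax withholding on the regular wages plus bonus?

$5599.40

Canton Income Tax: taxable = $7986.00
  $442.00 + 15.7% × ($7986.00 − $5200.00) = $442.00 + 15.7% × $2786.00 = $879.40
Supplemental (32% flat on bonus): 32% × $14750.00 = $4720.00
Total canton income tax: $879.40 + $4720.00 = $5599.40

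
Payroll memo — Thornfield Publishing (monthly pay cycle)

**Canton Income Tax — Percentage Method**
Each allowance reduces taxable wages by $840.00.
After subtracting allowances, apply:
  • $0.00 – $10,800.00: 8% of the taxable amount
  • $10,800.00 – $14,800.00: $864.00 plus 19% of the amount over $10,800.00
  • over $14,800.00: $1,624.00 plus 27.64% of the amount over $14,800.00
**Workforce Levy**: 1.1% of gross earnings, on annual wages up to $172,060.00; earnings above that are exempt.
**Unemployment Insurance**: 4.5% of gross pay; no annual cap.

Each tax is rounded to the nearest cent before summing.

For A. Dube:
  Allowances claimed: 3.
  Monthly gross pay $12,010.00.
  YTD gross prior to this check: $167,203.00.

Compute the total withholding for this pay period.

$1,353.08

Canton Income Tax: taxable = $12,010.00 − 3×$840.00 = $9,490.00
  8% × $9,490.00 = $759.20
Workforce Levy: cap $172,060.00 − YTD $167,203.00 = $4,857.00 subject; 1.1% × $4,857.00 = $53.43
Unemployment Insurance: 4.5% × $12,010.00 = $540.45
Total: $759.20 + $53.43 + $540.45 = $1,353.08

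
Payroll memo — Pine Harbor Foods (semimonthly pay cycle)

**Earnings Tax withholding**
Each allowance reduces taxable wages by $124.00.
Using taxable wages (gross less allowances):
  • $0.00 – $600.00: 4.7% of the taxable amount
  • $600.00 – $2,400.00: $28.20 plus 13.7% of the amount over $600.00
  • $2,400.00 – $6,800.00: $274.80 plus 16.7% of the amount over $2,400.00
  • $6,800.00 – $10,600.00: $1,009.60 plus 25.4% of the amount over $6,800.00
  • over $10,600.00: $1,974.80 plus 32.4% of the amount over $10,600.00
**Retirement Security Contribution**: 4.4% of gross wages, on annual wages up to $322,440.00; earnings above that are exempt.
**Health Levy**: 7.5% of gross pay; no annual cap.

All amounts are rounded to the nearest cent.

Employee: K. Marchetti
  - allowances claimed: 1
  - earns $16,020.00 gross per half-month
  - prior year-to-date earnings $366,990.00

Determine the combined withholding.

Earnings Tax: taxable = $16,020.00 − 1×$124.00 = $15,896.00
  $1,974.80 + 32.4% × ($15,896.00 − $10,600.00) = $1,974.80 + 32.4% × $5,296.00 = $3,690.70
Retirement Security Contribution: YTD $366,990.00 ≥ cap $322,440.00 → $0.00
Health Levy: 7.5% × $16,020.00 = $1,201.50
Total: $3,690.70 + $0.00 + $1,201.50 = $4,892.20

$4,892.20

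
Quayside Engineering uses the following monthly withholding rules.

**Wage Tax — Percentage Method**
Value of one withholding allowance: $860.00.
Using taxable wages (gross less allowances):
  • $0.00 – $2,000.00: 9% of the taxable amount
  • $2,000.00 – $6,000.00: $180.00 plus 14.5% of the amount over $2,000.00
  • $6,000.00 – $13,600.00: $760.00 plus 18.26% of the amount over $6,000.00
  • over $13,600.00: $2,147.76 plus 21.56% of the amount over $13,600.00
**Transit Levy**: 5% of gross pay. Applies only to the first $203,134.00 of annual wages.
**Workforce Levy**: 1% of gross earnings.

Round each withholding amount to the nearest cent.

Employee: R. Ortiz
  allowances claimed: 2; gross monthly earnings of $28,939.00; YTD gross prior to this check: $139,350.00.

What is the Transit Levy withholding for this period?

$1,446.95

Transit Levy: 5% × $28,939.00 = $1,446.95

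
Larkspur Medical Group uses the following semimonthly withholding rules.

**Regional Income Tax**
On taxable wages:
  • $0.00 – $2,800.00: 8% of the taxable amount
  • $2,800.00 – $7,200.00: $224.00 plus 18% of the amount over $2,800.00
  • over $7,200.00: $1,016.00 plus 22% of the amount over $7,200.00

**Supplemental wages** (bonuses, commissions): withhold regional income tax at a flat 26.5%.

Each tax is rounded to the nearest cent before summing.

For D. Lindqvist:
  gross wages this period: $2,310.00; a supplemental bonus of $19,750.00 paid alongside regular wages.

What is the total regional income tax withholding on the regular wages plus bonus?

$5,418.55

Regional Income Tax: taxable = $2,310.00
  8% × $2,310.00 = $184.80
Supplemental (26.5% flat on bonus): 26.5% × $19,750.00 = $5,233.75
Total regional income tax: $184.80 + $5,233.75 = $5,418.55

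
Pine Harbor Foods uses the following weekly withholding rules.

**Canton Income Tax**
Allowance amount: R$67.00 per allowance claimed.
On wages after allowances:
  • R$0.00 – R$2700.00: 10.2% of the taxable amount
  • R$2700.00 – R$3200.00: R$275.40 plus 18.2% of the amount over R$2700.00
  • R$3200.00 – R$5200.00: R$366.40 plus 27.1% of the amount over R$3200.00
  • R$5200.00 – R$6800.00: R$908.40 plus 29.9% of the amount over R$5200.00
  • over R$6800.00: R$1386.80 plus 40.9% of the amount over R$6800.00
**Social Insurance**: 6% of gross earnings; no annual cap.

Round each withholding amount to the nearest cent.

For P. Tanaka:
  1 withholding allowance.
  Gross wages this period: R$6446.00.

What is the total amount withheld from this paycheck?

R$1647.68

Canton Income Tax: taxable = R$6446.00 − 1×R$67.00 = R$6379.00
  R$908.40 + 29.9% × (R$6379.00 − R$5200.00) = R$908.40 + 29.9% × R$1179.00 = R$1260.92
Social Insurance: 6% × R$6446.00 = R$386.76
Total: R$1260.92 + R$386.76 = R$1647.68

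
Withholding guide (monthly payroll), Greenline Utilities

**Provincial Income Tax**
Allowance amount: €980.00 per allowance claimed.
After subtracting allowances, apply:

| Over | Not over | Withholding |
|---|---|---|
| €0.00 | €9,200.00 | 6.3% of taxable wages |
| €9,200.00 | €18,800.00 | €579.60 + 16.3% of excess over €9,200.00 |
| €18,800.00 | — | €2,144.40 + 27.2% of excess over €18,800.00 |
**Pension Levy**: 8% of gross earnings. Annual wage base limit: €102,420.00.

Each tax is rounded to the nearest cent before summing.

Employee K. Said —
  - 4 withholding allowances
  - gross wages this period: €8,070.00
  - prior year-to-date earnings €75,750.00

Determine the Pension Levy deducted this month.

Pension Levy: 8% × €8,070.00 = €645.60

€645.60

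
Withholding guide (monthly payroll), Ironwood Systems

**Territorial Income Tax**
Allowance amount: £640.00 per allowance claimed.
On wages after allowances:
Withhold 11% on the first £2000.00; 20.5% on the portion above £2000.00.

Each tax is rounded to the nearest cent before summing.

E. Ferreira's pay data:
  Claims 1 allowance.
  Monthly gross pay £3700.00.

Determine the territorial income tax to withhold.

£437.30

Territorial Income Tax: taxable = £3700.00 − 1×£640.00 = £3060.00
  £220.00 + 20.5% × (£3060.00 − £2000.00) = £220.00 + 20.5% × £1060.00 = £437.30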